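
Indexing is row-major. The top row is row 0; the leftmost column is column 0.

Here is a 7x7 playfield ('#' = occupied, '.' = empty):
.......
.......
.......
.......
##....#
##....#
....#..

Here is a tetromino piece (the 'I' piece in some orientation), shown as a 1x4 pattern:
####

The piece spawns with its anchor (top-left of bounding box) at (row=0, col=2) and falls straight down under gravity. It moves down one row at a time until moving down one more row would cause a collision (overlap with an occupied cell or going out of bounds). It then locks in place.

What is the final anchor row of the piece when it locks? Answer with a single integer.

Spawn at (row=0, col=2). Try each row:
  row 0: fits
  row 1: fits
  row 2: fits
  row 3: fits
  row 4: fits
  row 5: fits
  row 6: blocked -> lock at row 5

Answer: 5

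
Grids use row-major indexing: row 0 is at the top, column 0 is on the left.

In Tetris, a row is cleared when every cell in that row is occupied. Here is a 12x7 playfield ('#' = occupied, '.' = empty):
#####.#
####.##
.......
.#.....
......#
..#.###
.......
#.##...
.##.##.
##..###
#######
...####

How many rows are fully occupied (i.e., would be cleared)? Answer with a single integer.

Answer: 1

Derivation:
Check each row:
  row 0: 1 empty cell -> not full
  row 1: 1 empty cell -> not full
  row 2: 7 empty cells -> not full
  row 3: 6 empty cells -> not full
  row 4: 6 empty cells -> not full
  row 5: 3 empty cells -> not full
  row 6: 7 empty cells -> not full
  row 7: 4 empty cells -> not full
  row 8: 3 empty cells -> not full
  row 9: 2 empty cells -> not full
  row 10: 0 empty cells -> FULL (clear)
  row 11: 3 empty cells -> not full
Total rows cleared: 1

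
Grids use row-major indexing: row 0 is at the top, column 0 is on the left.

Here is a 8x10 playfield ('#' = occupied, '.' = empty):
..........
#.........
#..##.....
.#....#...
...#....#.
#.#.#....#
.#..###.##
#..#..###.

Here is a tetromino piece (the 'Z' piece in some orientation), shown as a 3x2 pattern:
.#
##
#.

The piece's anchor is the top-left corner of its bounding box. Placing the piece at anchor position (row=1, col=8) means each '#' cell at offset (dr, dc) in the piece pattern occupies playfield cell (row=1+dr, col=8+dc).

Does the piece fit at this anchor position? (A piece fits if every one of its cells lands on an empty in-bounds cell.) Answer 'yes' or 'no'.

Check each piece cell at anchor (1, 8):
  offset (0,1) -> (1,9): empty -> OK
  offset (1,0) -> (2,8): empty -> OK
  offset (1,1) -> (2,9): empty -> OK
  offset (2,0) -> (3,8): empty -> OK
All cells valid: yes

Answer: yes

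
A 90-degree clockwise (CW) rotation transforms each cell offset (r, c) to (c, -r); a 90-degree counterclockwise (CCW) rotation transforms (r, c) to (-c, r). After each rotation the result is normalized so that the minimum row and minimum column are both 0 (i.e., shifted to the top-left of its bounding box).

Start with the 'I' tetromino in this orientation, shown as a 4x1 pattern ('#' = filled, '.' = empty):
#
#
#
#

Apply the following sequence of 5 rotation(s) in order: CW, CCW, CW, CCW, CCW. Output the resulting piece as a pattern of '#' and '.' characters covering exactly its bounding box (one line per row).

Answer: ####

Derivation:
Start:
#
#
#
#
After rotation 1 (CW):
####
After rotation 2 (CCW):
#
#
#
#
After rotation 3 (CW):
####
After rotation 4 (CCW):
#
#
#
#
After rotation 5 (CCW):
####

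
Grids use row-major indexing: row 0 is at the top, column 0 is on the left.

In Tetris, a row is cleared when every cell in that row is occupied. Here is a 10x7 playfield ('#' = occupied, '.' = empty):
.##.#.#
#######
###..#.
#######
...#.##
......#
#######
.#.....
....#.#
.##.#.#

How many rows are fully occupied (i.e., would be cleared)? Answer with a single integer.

Answer: 3

Derivation:
Check each row:
  row 0: 3 empty cells -> not full
  row 1: 0 empty cells -> FULL (clear)
  row 2: 3 empty cells -> not full
  row 3: 0 empty cells -> FULL (clear)
  row 4: 4 empty cells -> not full
  row 5: 6 empty cells -> not full
  row 6: 0 empty cells -> FULL (clear)
  row 7: 6 empty cells -> not full
  row 8: 5 empty cells -> not full
  row 9: 3 empty cells -> not full
Total rows cleared: 3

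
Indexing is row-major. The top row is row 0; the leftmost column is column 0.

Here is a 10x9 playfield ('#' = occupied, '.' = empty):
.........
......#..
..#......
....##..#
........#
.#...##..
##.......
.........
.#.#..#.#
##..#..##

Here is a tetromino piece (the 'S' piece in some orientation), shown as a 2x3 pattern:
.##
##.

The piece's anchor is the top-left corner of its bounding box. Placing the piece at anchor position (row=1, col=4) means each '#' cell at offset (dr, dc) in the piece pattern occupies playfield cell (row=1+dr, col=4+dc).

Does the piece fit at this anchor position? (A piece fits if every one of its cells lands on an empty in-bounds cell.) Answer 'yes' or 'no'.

Check each piece cell at anchor (1, 4):
  offset (0,1) -> (1,5): empty -> OK
  offset (0,2) -> (1,6): occupied ('#') -> FAIL
  offset (1,0) -> (2,4): empty -> OK
  offset (1,1) -> (2,5): empty -> OK
All cells valid: no

Answer: no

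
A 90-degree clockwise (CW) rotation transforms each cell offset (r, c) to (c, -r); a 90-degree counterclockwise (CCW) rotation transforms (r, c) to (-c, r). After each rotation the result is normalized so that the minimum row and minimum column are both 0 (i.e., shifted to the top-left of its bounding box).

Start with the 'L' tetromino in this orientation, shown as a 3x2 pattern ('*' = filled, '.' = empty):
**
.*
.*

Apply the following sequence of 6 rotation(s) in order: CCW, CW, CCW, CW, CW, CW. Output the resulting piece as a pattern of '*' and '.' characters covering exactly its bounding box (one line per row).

Start:
**
.*
.*
After rotation 1 (CCW):
***
*..
After rotation 2 (CW):
**
.*
.*
After rotation 3 (CCW):
***
*..
After rotation 4 (CW):
**
.*
.*
After rotation 5 (CW):
..*
***
After rotation 6 (CW):
*.
*.
**

Answer: *.
*.
**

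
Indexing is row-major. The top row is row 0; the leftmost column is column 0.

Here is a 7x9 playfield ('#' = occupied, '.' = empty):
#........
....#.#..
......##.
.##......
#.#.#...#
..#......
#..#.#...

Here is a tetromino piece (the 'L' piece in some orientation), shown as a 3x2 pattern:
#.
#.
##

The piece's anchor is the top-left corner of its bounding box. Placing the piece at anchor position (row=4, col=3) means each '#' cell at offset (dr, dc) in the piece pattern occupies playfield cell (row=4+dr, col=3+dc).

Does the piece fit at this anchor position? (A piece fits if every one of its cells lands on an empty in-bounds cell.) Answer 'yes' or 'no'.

Check each piece cell at anchor (4, 3):
  offset (0,0) -> (4,3): empty -> OK
  offset (1,0) -> (5,3): empty -> OK
  offset (2,0) -> (6,3): occupied ('#') -> FAIL
  offset (2,1) -> (6,4): empty -> OK
All cells valid: no

Answer: no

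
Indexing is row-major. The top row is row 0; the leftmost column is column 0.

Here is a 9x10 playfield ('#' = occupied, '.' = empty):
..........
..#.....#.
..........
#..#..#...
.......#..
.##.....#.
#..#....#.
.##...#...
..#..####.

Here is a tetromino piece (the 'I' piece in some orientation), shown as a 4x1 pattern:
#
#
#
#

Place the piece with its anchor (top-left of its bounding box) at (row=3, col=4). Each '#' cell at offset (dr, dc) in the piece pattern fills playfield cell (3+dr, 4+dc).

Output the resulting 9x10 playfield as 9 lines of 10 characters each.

Fill (3+0,4+0) = (3,4)
Fill (3+1,4+0) = (4,4)
Fill (3+2,4+0) = (5,4)
Fill (3+3,4+0) = (6,4)

Answer: ..........
..#.....#.
..........
#..##.#...
....#..#..
.##.#...#.
#..##...#.
.##...#...
..#..####.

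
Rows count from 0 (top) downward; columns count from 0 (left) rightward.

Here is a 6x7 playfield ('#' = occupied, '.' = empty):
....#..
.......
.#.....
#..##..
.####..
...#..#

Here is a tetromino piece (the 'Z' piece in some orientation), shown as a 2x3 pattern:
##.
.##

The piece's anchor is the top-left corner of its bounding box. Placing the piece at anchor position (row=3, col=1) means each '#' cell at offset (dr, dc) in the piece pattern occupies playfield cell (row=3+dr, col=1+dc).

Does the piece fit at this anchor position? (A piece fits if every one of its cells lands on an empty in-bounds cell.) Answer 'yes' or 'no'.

Answer: no

Derivation:
Check each piece cell at anchor (3, 1):
  offset (0,0) -> (3,1): empty -> OK
  offset (0,1) -> (3,2): empty -> OK
  offset (1,1) -> (4,2): occupied ('#') -> FAIL
  offset (1,2) -> (4,3): occupied ('#') -> FAIL
All cells valid: no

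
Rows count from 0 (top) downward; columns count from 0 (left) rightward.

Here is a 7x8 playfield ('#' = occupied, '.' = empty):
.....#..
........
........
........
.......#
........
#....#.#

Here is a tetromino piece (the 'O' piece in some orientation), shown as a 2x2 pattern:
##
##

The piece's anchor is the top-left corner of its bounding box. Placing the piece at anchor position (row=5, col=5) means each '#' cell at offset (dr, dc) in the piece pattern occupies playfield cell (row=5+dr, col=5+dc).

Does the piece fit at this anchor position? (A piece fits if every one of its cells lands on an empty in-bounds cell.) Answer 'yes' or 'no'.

Answer: no

Derivation:
Check each piece cell at anchor (5, 5):
  offset (0,0) -> (5,5): empty -> OK
  offset (0,1) -> (5,6): empty -> OK
  offset (1,0) -> (6,5): occupied ('#') -> FAIL
  offset (1,1) -> (6,6): empty -> OK
All cells valid: no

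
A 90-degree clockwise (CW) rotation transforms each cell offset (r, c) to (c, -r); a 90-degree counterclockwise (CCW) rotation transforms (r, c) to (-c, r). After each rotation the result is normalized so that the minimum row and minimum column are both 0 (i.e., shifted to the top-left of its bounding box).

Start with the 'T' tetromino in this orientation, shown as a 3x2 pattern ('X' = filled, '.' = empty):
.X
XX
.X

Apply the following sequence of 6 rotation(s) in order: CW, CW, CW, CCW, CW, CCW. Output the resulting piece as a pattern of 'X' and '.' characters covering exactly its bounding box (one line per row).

Start:
.X
XX
.X
After rotation 1 (CW):
.X.
XXX
After rotation 2 (CW):
X.
XX
X.
After rotation 3 (CW):
XXX
.X.
After rotation 4 (CCW):
X.
XX
X.
After rotation 5 (CW):
XXX
.X.
After rotation 6 (CCW):
X.
XX
X.

Answer: X.
XX
X.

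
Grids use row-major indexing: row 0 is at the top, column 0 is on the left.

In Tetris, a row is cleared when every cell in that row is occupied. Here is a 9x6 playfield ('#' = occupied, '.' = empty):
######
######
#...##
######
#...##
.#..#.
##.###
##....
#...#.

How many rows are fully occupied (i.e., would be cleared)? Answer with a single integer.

Answer: 3

Derivation:
Check each row:
  row 0: 0 empty cells -> FULL (clear)
  row 1: 0 empty cells -> FULL (clear)
  row 2: 3 empty cells -> not full
  row 3: 0 empty cells -> FULL (clear)
  row 4: 3 empty cells -> not full
  row 5: 4 empty cells -> not full
  row 6: 1 empty cell -> not full
  row 7: 4 empty cells -> not full
  row 8: 4 empty cells -> not full
Total rows cleared: 3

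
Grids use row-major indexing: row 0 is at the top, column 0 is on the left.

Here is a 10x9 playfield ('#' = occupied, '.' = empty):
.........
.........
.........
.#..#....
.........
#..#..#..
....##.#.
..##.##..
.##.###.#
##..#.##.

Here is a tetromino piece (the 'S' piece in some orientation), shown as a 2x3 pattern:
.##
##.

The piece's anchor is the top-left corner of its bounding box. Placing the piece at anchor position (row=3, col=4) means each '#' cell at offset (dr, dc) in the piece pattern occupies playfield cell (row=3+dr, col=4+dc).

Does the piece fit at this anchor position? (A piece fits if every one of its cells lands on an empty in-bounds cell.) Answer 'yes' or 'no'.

Check each piece cell at anchor (3, 4):
  offset (0,1) -> (3,5): empty -> OK
  offset (0,2) -> (3,6): empty -> OK
  offset (1,0) -> (4,4): empty -> OK
  offset (1,1) -> (4,5): empty -> OK
All cells valid: yes

Answer: yes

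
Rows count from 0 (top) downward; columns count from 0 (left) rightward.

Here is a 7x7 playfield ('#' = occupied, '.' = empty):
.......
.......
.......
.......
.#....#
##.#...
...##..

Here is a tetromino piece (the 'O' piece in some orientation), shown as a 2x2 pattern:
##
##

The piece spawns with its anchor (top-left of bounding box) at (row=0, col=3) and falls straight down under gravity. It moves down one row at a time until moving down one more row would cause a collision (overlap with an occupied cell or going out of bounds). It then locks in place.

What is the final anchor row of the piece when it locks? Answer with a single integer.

Answer: 3

Derivation:
Spawn at (row=0, col=3). Try each row:
  row 0: fits
  row 1: fits
  row 2: fits
  row 3: fits
  row 4: blocked -> lock at row 3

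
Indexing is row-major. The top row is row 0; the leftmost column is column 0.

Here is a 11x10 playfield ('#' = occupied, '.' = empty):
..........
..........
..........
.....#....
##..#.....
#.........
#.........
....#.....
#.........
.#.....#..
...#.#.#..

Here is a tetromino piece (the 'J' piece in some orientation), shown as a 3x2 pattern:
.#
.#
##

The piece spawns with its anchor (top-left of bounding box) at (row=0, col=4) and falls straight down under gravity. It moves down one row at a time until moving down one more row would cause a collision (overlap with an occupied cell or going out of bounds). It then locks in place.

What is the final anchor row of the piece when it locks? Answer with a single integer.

Spawn at (row=0, col=4). Try each row:
  row 0: fits
  row 1: blocked -> lock at row 0

Answer: 0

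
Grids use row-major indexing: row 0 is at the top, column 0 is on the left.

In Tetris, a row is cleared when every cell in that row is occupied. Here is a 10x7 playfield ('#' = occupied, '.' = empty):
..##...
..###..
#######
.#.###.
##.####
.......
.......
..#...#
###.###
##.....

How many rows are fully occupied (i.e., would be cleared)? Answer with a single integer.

Check each row:
  row 0: 5 empty cells -> not full
  row 1: 4 empty cells -> not full
  row 2: 0 empty cells -> FULL (clear)
  row 3: 3 empty cells -> not full
  row 4: 1 empty cell -> not full
  row 5: 7 empty cells -> not full
  row 6: 7 empty cells -> not full
  row 7: 5 empty cells -> not full
  row 8: 1 empty cell -> not full
  row 9: 5 empty cells -> not full
Total rows cleared: 1

Answer: 1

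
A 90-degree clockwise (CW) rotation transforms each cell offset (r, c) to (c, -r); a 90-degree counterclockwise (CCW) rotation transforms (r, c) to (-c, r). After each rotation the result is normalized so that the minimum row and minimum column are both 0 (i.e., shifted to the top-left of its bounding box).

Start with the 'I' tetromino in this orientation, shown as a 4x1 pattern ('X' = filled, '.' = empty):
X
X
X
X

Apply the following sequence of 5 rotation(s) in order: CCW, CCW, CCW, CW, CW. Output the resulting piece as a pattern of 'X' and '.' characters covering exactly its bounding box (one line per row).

Answer: XXXX

Derivation:
Start:
X
X
X
X
After rotation 1 (CCW):
XXXX
After rotation 2 (CCW):
X
X
X
X
After rotation 3 (CCW):
XXXX
After rotation 4 (CW):
X
X
X
X
After rotation 5 (CW):
XXXX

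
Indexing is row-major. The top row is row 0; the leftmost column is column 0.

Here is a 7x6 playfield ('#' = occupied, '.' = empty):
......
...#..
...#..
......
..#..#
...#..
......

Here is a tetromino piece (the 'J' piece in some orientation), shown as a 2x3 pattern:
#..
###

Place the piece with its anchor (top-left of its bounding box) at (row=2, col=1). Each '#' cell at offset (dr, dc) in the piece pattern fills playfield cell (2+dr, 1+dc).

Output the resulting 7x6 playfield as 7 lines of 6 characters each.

Fill (2+0,1+0) = (2,1)
Fill (2+1,1+0) = (3,1)
Fill (2+1,1+1) = (3,2)
Fill (2+1,1+2) = (3,3)

Answer: ......
...#..
.#.#..
.###..
..#..#
...#..
......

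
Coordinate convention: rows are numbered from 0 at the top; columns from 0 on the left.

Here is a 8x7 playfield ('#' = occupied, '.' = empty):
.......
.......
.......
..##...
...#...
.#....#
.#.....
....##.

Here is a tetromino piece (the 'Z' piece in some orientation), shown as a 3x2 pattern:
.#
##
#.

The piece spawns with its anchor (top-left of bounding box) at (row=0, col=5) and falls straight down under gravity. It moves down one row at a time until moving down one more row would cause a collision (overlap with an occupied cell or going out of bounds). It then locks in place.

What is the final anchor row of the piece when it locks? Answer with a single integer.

Answer: 3

Derivation:
Spawn at (row=0, col=5). Try each row:
  row 0: fits
  row 1: fits
  row 2: fits
  row 3: fits
  row 4: blocked -> lock at row 3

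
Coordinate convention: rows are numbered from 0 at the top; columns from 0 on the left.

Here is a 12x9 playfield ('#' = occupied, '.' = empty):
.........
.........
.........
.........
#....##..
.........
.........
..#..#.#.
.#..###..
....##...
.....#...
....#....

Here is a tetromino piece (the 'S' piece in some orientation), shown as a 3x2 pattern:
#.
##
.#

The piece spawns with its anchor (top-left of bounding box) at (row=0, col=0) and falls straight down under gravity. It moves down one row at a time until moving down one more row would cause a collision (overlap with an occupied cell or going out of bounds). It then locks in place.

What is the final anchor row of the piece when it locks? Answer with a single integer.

Answer: 2

Derivation:
Spawn at (row=0, col=0). Try each row:
  row 0: fits
  row 1: fits
  row 2: fits
  row 3: blocked -> lock at row 2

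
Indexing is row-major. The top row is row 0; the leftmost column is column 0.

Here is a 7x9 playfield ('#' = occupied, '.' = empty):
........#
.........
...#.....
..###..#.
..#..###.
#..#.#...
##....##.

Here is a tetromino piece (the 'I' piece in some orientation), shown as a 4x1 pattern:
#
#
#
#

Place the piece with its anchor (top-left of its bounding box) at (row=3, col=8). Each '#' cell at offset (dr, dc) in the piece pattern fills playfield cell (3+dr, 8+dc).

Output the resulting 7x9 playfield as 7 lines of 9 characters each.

Fill (3+0,8+0) = (3,8)
Fill (3+1,8+0) = (4,8)
Fill (3+2,8+0) = (5,8)
Fill (3+3,8+0) = (6,8)

Answer: ........#
.........
...#.....
..###..##
..#..####
#..#.#..#
##....###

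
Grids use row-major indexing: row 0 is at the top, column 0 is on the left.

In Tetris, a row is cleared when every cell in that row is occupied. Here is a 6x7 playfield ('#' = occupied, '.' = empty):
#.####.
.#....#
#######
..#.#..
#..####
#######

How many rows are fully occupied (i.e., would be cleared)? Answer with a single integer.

Answer: 2

Derivation:
Check each row:
  row 0: 2 empty cells -> not full
  row 1: 5 empty cells -> not full
  row 2: 0 empty cells -> FULL (clear)
  row 3: 5 empty cells -> not full
  row 4: 2 empty cells -> not full
  row 5: 0 empty cells -> FULL (clear)
Total rows cleared: 2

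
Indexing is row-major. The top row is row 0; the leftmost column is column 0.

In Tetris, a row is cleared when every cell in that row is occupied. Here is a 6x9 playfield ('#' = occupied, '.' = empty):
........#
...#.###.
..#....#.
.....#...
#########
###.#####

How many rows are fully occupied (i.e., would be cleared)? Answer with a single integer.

Answer: 1

Derivation:
Check each row:
  row 0: 8 empty cells -> not full
  row 1: 5 empty cells -> not full
  row 2: 7 empty cells -> not full
  row 3: 8 empty cells -> not full
  row 4: 0 empty cells -> FULL (clear)
  row 5: 1 empty cell -> not full
Total rows cleared: 1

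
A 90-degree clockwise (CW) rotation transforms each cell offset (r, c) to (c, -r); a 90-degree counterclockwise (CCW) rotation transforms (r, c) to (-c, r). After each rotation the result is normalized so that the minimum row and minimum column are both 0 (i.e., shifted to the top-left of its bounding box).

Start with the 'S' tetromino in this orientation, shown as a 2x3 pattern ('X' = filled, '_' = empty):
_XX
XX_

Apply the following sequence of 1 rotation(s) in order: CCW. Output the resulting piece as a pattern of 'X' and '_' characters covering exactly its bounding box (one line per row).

Start:
_XX
XX_
After rotation 1 (CCW):
X_
XX
_X

Answer: X_
XX
_X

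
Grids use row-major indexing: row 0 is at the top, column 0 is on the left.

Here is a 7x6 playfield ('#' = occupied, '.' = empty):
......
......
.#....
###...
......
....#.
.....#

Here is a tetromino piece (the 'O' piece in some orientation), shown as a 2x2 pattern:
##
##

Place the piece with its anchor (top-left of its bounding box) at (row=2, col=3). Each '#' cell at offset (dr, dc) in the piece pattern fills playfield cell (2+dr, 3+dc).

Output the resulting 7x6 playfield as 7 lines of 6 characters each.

Fill (2+0,3+0) = (2,3)
Fill (2+0,3+1) = (2,4)
Fill (2+1,3+0) = (3,3)
Fill (2+1,3+1) = (3,4)

Answer: ......
......
.#.##.
#####.
......
....#.
.....#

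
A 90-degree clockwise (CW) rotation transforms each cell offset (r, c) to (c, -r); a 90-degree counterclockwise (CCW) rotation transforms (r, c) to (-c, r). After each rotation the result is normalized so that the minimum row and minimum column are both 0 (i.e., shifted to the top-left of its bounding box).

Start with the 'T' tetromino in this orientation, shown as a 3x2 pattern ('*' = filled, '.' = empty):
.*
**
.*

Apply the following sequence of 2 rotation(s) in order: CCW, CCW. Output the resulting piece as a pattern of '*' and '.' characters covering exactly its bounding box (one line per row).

Start:
.*
**
.*
After rotation 1 (CCW):
***
.*.
After rotation 2 (CCW):
*.
**
*.

Answer: *.
**
*.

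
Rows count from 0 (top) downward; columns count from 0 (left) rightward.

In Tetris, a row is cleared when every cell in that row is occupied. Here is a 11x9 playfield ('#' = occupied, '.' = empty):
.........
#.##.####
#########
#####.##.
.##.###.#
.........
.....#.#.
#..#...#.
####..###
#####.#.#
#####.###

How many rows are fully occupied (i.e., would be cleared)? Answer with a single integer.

Check each row:
  row 0: 9 empty cells -> not full
  row 1: 2 empty cells -> not full
  row 2: 0 empty cells -> FULL (clear)
  row 3: 2 empty cells -> not full
  row 4: 3 empty cells -> not full
  row 5: 9 empty cells -> not full
  row 6: 7 empty cells -> not full
  row 7: 6 empty cells -> not full
  row 8: 2 empty cells -> not full
  row 9: 2 empty cells -> not full
  row 10: 1 empty cell -> not full
Total rows cleared: 1

Answer: 1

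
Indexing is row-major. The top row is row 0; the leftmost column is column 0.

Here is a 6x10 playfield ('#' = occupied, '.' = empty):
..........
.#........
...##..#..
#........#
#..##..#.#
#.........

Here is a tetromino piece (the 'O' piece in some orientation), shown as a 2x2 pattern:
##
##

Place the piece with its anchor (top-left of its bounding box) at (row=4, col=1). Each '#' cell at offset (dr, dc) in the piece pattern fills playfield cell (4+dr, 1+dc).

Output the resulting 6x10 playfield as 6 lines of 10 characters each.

Fill (4+0,1+0) = (4,1)
Fill (4+0,1+1) = (4,2)
Fill (4+1,1+0) = (5,1)
Fill (4+1,1+1) = (5,2)

Answer: ..........
.#........
...##..#..
#........#
#####..#.#
###.......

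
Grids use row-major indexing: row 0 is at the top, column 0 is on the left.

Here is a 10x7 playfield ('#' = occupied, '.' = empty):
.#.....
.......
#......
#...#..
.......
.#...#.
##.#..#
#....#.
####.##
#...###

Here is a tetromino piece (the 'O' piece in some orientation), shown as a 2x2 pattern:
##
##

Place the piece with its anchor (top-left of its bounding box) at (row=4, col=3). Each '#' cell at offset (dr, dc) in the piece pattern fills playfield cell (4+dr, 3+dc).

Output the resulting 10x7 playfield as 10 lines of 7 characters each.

Answer: .#.....
.......
#......
#...#..
...##..
.#.###.
##.#..#
#....#.
####.##
#...###

Derivation:
Fill (4+0,3+0) = (4,3)
Fill (4+0,3+1) = (4,4)
Fill (4+1,3+0) = (5,3)
Fill (4+1,3+1) = (5,4)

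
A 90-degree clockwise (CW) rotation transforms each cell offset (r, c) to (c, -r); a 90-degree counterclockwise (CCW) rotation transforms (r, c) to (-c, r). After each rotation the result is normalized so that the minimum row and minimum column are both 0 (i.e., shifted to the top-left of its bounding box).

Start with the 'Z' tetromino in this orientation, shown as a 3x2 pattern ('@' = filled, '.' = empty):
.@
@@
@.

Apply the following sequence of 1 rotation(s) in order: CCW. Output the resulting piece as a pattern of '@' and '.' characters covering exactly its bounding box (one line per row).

Answer: @@.
.@@

Derivation:
Start:
.@
@@
@.
After rotation 1 (CCW):
@@.
.@@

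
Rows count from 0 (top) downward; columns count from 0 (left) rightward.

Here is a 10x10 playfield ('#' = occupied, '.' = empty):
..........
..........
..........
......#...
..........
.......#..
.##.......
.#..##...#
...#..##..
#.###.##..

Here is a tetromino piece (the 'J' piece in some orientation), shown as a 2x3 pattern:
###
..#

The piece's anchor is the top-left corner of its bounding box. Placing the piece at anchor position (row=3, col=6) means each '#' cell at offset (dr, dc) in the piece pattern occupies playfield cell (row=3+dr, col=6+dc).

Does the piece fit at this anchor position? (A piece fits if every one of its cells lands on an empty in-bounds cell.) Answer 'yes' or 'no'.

Check each piece cell at anchor (3, 6):
  offset (0,0) -> (3,6): occupied ('#') -> FAIL
  offset (0,1) -> (3,7): empty -> OK
  offset (0,2) -> (3,8): empty -> OK
  offset (1,2) -> (4,8): empty -> OK
All cells valid: no

Answer: no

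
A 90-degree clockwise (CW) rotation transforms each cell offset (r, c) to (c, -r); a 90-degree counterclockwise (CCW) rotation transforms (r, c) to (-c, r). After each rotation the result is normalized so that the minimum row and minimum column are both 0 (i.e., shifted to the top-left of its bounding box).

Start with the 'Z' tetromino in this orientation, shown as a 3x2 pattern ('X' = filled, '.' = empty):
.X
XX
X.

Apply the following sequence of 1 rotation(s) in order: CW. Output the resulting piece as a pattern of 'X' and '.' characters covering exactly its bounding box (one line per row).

Answer: XX.
.XX

Derivation:
Start:
.X
XX
X.
After rotation 1 (CW):
XX.
.XX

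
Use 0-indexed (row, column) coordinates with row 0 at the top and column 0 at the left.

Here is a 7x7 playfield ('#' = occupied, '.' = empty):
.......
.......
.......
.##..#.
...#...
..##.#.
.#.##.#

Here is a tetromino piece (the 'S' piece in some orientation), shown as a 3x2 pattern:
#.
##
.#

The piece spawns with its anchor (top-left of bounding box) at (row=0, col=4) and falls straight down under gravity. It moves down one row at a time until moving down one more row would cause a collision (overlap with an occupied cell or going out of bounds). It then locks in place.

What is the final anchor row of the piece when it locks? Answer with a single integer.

Answer: 0

Derivation:
Spawn at (row=0, col=4). Try each row:
  row 0: fits
  row 1: blocked -> lock at row 0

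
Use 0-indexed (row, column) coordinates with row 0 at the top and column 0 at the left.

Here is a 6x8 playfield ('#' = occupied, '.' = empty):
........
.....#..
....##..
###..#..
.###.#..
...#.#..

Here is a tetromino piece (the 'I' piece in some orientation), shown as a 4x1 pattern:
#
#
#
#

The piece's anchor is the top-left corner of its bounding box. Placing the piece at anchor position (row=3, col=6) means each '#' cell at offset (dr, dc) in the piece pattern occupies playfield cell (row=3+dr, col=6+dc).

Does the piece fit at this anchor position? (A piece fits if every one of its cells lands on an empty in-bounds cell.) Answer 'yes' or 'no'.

Check each piece cell at anchor (3, 6):
  offset (0,0) -> (3,6): empty -> OK
  offset (1,0) -> (4,6): empty -> OK
  offset (2,0) -> (5,6): empty -> OK
  offset (3,0) -> (6,6): out of bounds -> FAIL
All cells valid: no

Answer: no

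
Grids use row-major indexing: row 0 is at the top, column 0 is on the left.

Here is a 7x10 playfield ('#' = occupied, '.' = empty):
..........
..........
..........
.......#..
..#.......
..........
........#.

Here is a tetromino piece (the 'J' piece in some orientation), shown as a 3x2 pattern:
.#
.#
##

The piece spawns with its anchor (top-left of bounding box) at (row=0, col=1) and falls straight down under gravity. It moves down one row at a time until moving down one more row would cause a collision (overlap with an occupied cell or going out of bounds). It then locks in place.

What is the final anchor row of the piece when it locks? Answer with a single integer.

Answer: 1

Derivation:
Spawn at (row=0, col=1). Try each row:
  row 0: fits
  row 1: fits
  row 2: blocked -> lock at row 1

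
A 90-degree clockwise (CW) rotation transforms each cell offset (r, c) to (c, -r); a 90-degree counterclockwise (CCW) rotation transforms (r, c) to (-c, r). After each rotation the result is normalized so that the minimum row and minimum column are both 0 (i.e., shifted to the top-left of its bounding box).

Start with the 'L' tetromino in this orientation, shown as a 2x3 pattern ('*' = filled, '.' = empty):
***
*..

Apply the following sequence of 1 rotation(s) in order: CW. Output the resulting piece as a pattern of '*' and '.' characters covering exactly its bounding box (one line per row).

Start:
***
*..
After rotation 1 (CW):
**
.*
.*

Answer: **
.*
.*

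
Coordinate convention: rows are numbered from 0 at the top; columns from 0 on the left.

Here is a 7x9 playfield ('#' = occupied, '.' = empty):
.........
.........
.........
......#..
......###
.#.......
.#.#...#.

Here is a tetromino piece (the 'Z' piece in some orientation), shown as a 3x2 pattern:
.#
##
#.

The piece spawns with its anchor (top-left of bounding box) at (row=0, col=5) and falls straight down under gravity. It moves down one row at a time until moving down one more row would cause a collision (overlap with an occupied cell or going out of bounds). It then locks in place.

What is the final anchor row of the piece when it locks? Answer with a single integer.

Spawn at (row=0, col=5). Try each row:
  row 0: fits
  row 1: fits
  row 2: blocked -> lock at row 1

Answer: 1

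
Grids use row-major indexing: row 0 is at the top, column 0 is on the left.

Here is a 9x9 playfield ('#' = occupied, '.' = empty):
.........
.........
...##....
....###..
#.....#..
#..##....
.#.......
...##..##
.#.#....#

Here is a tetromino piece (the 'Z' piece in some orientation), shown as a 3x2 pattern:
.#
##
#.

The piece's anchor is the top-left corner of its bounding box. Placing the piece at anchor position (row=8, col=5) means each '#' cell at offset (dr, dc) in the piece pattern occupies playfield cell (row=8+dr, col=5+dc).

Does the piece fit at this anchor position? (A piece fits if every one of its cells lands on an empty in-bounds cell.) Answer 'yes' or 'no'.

Answer: no

Derivation:
Check each piece cell at anchor (8, 5):
  offset (0,1) -> (8,6): empty -> OK
  offset (1,0) -> (9,5): out of bounds -> FAIL
  offset (1,1) -> (9,6): out of bounds -> FAIL
  offset (2,0) -> (10,5): out of bounds -> FAIL
All cells valid: no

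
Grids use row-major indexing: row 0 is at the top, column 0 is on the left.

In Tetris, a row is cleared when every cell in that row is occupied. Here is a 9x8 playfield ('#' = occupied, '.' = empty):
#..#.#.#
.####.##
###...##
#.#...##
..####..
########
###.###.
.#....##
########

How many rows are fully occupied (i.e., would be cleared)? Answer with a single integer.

Answer: 2

Derivation:
Check each row:
  row 0: 4 empty cells -> not full
  row 1: 2 empty cells -> not full
  row 2: 3 empty cells -> not full
  row 3: 4 empty cells -> not full
  row 4: 4 empty cells -> not full
  row 5: 0 empty cells -> FULL (clear)
  row 6: 2 empty cells -> not full
  row 7: 5 empty cells -> not full
  row 8: 0 empty cells -> FULL (clear)
Total rows cleared: 2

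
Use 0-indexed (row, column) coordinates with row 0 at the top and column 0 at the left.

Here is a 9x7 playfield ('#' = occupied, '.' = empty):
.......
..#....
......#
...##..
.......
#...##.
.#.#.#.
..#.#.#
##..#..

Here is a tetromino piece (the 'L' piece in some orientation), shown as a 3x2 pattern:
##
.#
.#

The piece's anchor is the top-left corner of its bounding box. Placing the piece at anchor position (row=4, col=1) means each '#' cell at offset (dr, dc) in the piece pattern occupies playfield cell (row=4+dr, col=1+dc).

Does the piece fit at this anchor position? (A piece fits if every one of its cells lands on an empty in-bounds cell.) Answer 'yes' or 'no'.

Check each piece cell at anchor (4, 1):
  offset (0,0) -> (4,1): empty -> OK
  offset (0,1) -> (4,2): empty -> OK
  offset (1,1) -> (5,2): empty -> OK
  offset (2,1) -> (6,2): empty -> OK
All cells valid: yes

Answer: yes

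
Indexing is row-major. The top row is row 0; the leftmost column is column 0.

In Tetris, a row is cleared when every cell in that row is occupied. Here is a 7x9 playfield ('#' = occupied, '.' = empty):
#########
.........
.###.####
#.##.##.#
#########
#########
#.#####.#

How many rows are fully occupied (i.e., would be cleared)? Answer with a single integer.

Check each row:
  row 0: 0 empty cells -> FULL (clear)
  row 1: 9 empty cells -> not full
  row 2: 2 empty cells -> not full
  row 3: 3 empty cells -> not full
  row 4: 0 empty cells -> FULL (clear)
  row 5: 0 empty cells -> FULL (clear)
  row 6: 2 empty cells -> not full
Total rows cleared: 3

Answer: 3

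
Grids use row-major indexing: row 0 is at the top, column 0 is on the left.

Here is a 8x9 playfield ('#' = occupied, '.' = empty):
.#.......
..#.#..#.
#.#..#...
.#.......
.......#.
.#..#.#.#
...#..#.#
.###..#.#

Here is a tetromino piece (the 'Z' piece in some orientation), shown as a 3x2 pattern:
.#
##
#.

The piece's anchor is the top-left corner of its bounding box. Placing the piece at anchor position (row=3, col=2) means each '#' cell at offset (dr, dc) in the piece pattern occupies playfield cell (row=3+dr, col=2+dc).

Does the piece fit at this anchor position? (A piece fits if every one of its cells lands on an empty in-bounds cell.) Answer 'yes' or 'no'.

Check each piece cell at anchor (3, 2):
  offset (0,1) -> (3,3): empty -> OK
  offset (1,0) -> (4,2): empty -> OK
  offset (1,1) -> (4,3): empty -> OK
  offset (2,0) -> (5,2): empty -> OK
All cells valid: yes

Answer: yes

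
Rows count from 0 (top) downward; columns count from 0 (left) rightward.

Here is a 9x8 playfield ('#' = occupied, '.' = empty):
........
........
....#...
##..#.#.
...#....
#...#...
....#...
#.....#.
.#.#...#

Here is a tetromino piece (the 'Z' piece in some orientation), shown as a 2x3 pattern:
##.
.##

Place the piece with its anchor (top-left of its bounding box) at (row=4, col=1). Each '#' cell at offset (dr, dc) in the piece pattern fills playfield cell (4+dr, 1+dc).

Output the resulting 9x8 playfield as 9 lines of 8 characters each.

Answer: ........
........
....#...
##..#.#.
.###....
#.###...
....#...
#.....#.
.#.#...#

Derivation:
Fill (4+0,1+0) = (4,1)
Fill (4+0,1+1) = (4,2)
Fill (4+1,1+1) = (5,2)
Fill (4+1,1+2) = (5,3)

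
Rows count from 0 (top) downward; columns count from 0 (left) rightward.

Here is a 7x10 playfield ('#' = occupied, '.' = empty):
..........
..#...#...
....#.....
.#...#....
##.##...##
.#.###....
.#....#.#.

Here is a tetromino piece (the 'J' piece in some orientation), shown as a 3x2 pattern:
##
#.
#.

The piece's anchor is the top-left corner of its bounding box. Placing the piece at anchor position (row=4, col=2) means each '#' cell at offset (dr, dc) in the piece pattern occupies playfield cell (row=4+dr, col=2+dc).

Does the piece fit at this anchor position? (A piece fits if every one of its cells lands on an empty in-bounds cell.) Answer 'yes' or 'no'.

Check each piece cell at anchor (4, 2):
  offset (0,0) -> (4,2): empty -> OK
  offset (0,1) -> (4,3): occupied ('#') -> FAIL
  offset (1,0) -> (5,2): empty -> OK
  offset (2,0) -> (6,2): empty -> OK
All cells valid: no

Answer: no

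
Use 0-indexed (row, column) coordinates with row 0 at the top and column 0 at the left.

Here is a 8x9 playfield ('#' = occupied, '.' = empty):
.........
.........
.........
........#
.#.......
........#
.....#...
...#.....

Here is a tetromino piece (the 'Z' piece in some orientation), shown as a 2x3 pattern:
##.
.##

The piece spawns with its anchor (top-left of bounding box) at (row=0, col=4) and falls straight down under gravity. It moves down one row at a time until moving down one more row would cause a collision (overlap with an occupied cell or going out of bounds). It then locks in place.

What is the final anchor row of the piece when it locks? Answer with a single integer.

Spawn at (row=0, col=4). Try each row:
  row 0: fits
  row 1: fits
  row 2: fits
  row 3: fits
  row 4: fits
  row 5: blocked -> lock at row 4

Answer: 4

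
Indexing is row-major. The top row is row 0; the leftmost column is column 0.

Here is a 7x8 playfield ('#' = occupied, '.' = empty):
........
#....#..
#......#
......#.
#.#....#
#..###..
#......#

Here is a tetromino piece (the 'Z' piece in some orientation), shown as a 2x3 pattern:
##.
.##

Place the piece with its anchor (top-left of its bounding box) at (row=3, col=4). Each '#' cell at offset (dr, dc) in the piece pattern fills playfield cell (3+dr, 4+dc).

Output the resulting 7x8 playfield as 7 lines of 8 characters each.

Fill (3+0,4+0) = (3,4)
Fill (3+0,4+1) = (3,5)
Fill (3+1,4+1) = (4,5)
Fill (3+1,4+2) = (4,6)

Answer: ........
#....#..
#......#
....###.
#.#..###
#..###..
#......#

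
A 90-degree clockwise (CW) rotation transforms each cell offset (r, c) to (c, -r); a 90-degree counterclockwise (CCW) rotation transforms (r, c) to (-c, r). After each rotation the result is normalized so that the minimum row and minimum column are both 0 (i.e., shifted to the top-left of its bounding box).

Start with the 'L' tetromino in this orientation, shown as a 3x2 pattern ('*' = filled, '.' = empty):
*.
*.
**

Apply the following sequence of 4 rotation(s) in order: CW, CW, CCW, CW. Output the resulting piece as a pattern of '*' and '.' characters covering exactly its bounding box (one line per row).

Answer: **
.*
.*

Derivation:
Start:
*.
*.
**
After rotation 1 (CW):
***
*..
After rotation 2 (CW):
**
.*
.*
After rotation 3 (CCW):
***
*..
After rotation 4 (CW):
**
.*
.*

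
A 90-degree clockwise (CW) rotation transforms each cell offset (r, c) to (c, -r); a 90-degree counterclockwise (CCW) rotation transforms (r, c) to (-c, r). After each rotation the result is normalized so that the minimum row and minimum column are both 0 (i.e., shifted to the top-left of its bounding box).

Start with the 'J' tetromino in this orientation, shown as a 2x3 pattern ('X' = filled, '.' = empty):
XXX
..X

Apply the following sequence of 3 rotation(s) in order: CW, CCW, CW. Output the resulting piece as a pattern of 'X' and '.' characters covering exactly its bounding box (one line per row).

Answer: .X
.X
XX

Derivation:
Start:
XXX
..X
After rotation 1 (CW):
.X
.X
XX
After rotation 2 (CCW):
XXX
..X
After rotation 3 (CW):
.X
.X
XX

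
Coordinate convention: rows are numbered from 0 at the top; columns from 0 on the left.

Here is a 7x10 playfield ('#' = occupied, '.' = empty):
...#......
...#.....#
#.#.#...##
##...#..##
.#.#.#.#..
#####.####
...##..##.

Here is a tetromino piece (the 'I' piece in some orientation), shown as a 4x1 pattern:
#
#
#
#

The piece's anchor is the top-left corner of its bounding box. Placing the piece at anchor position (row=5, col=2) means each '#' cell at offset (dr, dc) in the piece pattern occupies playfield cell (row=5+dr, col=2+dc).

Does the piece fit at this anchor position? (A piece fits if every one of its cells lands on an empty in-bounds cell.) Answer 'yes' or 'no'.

Answer: no

Derivation:
Check each piece cell at anchor (5, 2):
  offset (0,0) -> (5,2): occupied ('#') -> FAIL
  offset (1,0) -> (6,2): empty -> OK
  offset (2,0) -> (7,2): out of bounds -> FAIL
  offset (3,0) -> (8,2): out of bounds -> FAIL
All cells valid: no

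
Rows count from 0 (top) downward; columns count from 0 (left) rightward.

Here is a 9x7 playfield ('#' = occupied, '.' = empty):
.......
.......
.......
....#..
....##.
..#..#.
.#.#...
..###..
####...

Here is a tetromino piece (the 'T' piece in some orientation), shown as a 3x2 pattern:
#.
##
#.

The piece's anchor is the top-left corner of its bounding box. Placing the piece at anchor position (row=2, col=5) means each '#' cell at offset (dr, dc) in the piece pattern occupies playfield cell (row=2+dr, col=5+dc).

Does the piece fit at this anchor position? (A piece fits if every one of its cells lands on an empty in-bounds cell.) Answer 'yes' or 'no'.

Check each piece cell at anchor (2, 5):
  offset (0,0) -> (2,5): empty -> OK
  offset (1,0) -> (3,5): empty -> OK
  offset (1,1) -> (3,6): empty -> OK
  offset (2,0) -> (4,5): occupied ('#') -> FAIL
All cells valid: no

Answer: no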